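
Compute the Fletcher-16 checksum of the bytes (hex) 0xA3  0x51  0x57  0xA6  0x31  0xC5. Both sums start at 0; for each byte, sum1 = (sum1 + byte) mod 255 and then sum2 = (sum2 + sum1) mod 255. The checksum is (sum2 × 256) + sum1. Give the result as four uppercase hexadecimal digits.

E5E9

Running sums (mod 255):
  after byte 0 (0xA3): sum1=163, sum2=163
  after byte 1 (0x51): sum1=244, sum2=152
  after byte 2 (0x57): sum1=76, sum2=228
  after byte 3 (0xA6): sum1=242, sum2=215
  after byte 4 (0x31): sum1=36, sum2=251
  after byte 5 (0xC5): sum1=233, sum2=229
Checksum = sum2·256 + sum1 = 229·256 + 233 = 58857 = 0xE5E9.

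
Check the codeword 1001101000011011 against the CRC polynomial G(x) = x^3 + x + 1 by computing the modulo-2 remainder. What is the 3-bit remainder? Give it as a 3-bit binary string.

001

Modulo-2 division of 1001101000011011 by 1011:
  pos 0: 1001 XOR 1011 = 0010
  pos 2: 1010 XOR 1011 = 0001
  pos 5: 1100 XOR 1011 = 0111
  pos 6: 1110 XOR 1011 = 0101
  pos 7: 1010 XOR 1011 = 0001
  pos 10: 1110 XOR 1011 = 0101
  pos 11: 1011 XOR 1011 = 0000
Remainder = 001 (nonzero — an error is detected).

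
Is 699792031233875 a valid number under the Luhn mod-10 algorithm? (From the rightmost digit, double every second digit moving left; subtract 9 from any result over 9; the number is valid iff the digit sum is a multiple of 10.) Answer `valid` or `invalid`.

From the right, keep odd positions and double even positions (subtract 9 from any doubled value over 9):
  doubled (positions 2,4,...): 5 6 4 6 4 5 9 → sum 39
  kept (positions 1,3,...): 5 8 3 1 0 9 9 6 → sum 41
Total = 80.
80 mod 10 = 0, so the number is valid.

valid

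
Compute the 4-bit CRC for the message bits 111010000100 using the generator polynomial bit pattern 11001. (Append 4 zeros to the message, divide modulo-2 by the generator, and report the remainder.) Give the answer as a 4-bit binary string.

1001

Append 4 zeros: 1110100001000000. Divide by 11001 (XOR where the leading bit is 1):
  pos 0: 11101 XOR 11001 = 00100
  pos 2: 10000 XOR 11001 = 01001
  pos 3: 10010 XOR 11001 = 01011
  pos 4: 10110 XOR 11001 = 01111
  pos 5: 11111 XOR 11001 = 00110
  pos 7: 11000 XOR 11001 = 00001
  pos 11: 10000 XOR 11001 = 01001
Remainder (last 4 bits) = 1001. This is the CRC / FCS.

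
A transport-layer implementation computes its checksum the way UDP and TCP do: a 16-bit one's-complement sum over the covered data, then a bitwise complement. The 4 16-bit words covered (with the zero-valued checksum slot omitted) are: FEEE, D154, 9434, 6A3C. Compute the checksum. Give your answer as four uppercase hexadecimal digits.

One's-complement addition (fold any carry out of bit 15 back into bit 0):
  0xFEEE + 0xD154 = 0x1D042 → wrap carry → 0xD043
  0xD043 + 0x9434 = 0x16477 → wrap carry → 0x6478
  0x6478 + 0x6A3C = 0x0CEB4
One's-complement sum = 0xCEB4.
Checksum = ~0xCEB4 & 0xFFFF = 0x314B.

314B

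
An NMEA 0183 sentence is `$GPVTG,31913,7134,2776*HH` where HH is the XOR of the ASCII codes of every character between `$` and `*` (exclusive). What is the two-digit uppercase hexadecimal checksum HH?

XOR the ASCII codes of the payload characters:
  'G' = 0x47 → acc = 0x47
  'P' = 0x50 → acc = 0x17
  'V' = 0x56 → acc = 0x41
  'T' = 0x54 → acc = 0x15
  'G' = 0x47 → acc = 0x52
  ',' = 0x2C → acc = 0x7E
  '3' = 0x33 → acc = 0x4D
  '1' = 0x31 → acc = 0x7C
  '9' = 0x39 → acc = 0x45
  '1' = 0x31 → acc = 0x74
  '3' = 0x33 → acc = 0x47
  ',' = 0x2C → acc = 0x6B
  '7' = 0x37 → acc = 0x5C
  '1' = 0x31 → acc = 0x6D
  '3' = 0x33 → acc = 0x5E
  '4' = 0x34 → acc = 0x6A
  ',' = 0x2C → acc = 0x46
  '2' = 0x32 → acc = 0x74
  '7' = 0x37 → acc = 0x43
  '7' = 0x37 → acc = 0x74
  '6' = 0x36 → acc = 0x42
Checksum = 0x42.

42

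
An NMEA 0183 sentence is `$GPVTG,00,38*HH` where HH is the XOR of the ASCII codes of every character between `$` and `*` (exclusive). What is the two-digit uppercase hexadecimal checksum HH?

59

XOR the ASCII codes of the payload characters:
  'G' = 0x47 → acc = 0x47
  'P' = 0x50 → acc = 0x17
  'V' = 0x56 → acc = 0x41
  'T' = 0x54 → acc = 0x15
  'G' = 0x47 → acc = 0x52
  ',' = 0x2C → acc = 0x7E
  '0' = 0x30 → acc = 0x4E
  '0' = 0x30 → acc = 0x7E
  ',' = 0x2C → acc = 0x52
  '3' = 0x33 → acc = 0x61
  '8' = 0x38 → acc = 0x59
Checksum = 0x59.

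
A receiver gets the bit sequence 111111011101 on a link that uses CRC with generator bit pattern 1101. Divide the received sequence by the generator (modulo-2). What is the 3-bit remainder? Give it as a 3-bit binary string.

100

Modulo-2 division of 111111011101 by 1101:
  pos 0: 1111 XOR 1101 = 0010
  pos 2: 1011 XOR 1101 = 0110
  pos 3: 1100 XOR 1101 = 0001
  pos 6: 1111 XOR 1101 = 0010
  pos 8: 1001 XOR 1101 = 0100
Remainder = 100 (nonzero — an error is detected).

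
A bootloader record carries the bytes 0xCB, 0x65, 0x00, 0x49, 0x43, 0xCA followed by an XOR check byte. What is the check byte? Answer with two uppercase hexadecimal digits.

XOR the bytes together:
  start with 0xCB
  0xCB ⊕ 0x65 = 0xAE
  0xAE ⊕ 0x00 = 0xAE
  0xAE ⊕ 0x49 = 0xE7
  0xE7 ⊕ 0x43 = 0xA4
  0xA4 ⊕ 0xCA = 0x6E

6E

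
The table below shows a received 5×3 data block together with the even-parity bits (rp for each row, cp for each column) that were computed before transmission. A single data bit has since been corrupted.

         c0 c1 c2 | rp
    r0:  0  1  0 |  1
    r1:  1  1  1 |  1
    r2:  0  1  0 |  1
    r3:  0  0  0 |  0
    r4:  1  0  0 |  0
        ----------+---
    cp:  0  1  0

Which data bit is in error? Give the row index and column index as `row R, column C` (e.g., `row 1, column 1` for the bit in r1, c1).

row 4, column 2

Recompute each row's even parity and compare to rp:
  r0: data parity 1, sent rp 1 → ok
  r1: data parity 1, sent rp 1 → ok
  r2: data parity 1, sent rp 1 → ok
  r3: data parity 0, sent rp 0 → ok
  r4: data parity 1, sent rp 0 → mismatch
Recompute each column's even parity and compare to cp:
  c0: data parity 0, sent cp 0 → ok
  c1: data parity 1, sent cp 1 → ok
  c2: data parity 1, sent cp 0 → mismatch
Exactly one row (r4) and one column (c2) fail → the flipped bit is at their intersection.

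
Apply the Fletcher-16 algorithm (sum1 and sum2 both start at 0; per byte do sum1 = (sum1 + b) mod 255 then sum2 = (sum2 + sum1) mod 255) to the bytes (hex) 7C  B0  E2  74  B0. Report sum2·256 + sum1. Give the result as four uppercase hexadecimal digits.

Running sums (mod 255):
  after byte 0 (7C): sum1=124, sum2=124
  after byte 1 (B0): sum1=45, sum2=169
  after byte 2 (E2): sum1=16, sum2=185
  after byte 3 (74): sum1=132, sum2=62
  after byte 4 (B0): sum1=53, sum2=115
Checksum = sum2·256 + sum1 = 115·256 + 53 = 29493 = 0x7335.

7335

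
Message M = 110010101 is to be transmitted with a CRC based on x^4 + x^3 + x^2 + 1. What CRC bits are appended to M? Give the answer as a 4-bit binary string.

1011

Append 4 zeros: 1100101010000. Divide by 11101 (XOR where the leading bit is 1):
  pos 0: 11001 XOR 11101 = 00100
  pos 2: 10001 XOR 11101 = 01100
  pos 3: 11000 XOR 11101 = 00101
  pos 5: 10110 XOR 11101 = 01011
  pos 6: 10110 XOR 11101 = 01011
  pos 7: 10110 XOR 11101 = 01011
  pos 8: 10110 XOR 11101 = 01011
Remainder (last 4 bits) = 1011. This is the CRC / FCS.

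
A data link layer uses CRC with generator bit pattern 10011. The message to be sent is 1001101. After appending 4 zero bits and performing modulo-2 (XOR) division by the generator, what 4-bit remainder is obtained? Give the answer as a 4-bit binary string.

0011

Append 4 zeros: 10011010000. Divide by 10011 (XOR where the leading bit is 1):
  pos 0: 10011 XOR 10011 = 00000
  pos 6: 10000 XOR 10011 = 00011
Remainder (last 4 bits) = 0011. This is the CRC / FCS.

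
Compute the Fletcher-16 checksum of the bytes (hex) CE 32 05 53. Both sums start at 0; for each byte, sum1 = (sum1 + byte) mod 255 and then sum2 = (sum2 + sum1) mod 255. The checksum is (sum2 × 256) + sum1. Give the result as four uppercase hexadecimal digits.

Running sums (mod 255):
  after byte 0 (CE): sum1=206, sum2=206
  after byte 1 (32): sum1=1, sum2=207
  after byte 2 (05): sum1=6, sum2=213
  after byte 3 (53): sum1=89, sum2=47
Checksum = sum2·256 + sum1 = 47·256 + 89 = 12121 = 0x2F59.

2F59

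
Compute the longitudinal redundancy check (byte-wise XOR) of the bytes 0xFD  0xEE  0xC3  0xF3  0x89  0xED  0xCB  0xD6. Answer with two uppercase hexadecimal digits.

XOR the bytes together:
  start with 0xFD
  0xFD ⊕ 0xEE = 0x13
  0x13 ⊕ 0xC3 = 0xD0
  0xD0 ⊕ 0xF3 = 0x23
  0x23 ⊕ 0x89 = 0xAA
  0xAA ⊕ 0xED = 0x47
  0x47 ⊕ 0xCB = 0x8C
  0x8C ⊕ 0xD6 = 0x5A

5A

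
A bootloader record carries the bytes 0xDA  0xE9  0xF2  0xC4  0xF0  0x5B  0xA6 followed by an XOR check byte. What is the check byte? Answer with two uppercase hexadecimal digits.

XOR the bytes together:
  start with 0xDA
  0xDA ⊕ 0xE9 = 0x33
  0x33 ⊕ 0xF2 = 0xC1
  0xC1 ⊕ 0xC4 = 0x05
  0x05 ⊕ 0xF0 = 0xF5
  0xF5 ⊕ 0x5B = 0xAE
  0xAE ⊕ 0xA6 = 0x08

08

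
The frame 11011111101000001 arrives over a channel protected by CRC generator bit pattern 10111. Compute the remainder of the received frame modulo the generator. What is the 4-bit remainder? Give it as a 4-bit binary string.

Modulo-2 division of 11011111101000001 by 10111:
  pos 0: 11011 XOR 10111 = 01100
  pos 1: 11001 XOR 10111 = 01110
  pos 2: 11101 XOR 10111 = 01010
  pos 3: 10101 XOR 10111 = 00010
  pos 6: 10101 XOR 10111 = 00010
  pos 9: 10000 XOR 10111 = 00111
  pos 11: 11100 XOR 10111 = 01011
  pos 12: 10111 XOR 10111 = 00000
Remainder = 0000 (zero — the frame passes the CRC check).

0000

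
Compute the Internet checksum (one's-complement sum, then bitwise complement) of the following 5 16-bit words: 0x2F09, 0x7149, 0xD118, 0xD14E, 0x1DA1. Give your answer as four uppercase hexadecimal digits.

One's-complement addition (fold any carry out of bit 15 back into bit 0):
  0x2F09 + 0x7149 = 0x0A052
  0xA052 + 0xD118 = 0x1716A → wrap carry → 0x716B
  0x716B + 0xD14E = 0x142B9 → wrap carry → 0x42BA
  0x42BA + 0x1DA1 = 0x0605B
One's-complement sum = 0x605B.
Checksum = ~0x605B & 0xFFFF = 0x9FA4.

9FA4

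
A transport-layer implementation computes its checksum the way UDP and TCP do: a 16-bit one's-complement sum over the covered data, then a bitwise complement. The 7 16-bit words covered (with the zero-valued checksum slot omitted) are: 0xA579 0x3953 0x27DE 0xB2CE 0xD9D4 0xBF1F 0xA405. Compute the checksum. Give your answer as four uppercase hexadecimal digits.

One's-complement addition (fold any carry out of bit 15 back into bit 0):
  0xA579 + 0x3953 = 0x0DECC
  0xDECC + 0x27DE = 0x106AA → wrap carry → 0x06AB
  0x06AB + 0xB2CE = 0x0B979
  0xB979 + 0xD9D4 = 0x1934D → wrap carry → 0x934E
  0x934E + 0xBF1F = 0x1526D → wrap carry → 0x526E
  0x526E + 0xA405 = 0x0F673
One's-complement sum = 0xF673.
Checksum = ~0xF673 & 0xFFFF = 0x098C.

098C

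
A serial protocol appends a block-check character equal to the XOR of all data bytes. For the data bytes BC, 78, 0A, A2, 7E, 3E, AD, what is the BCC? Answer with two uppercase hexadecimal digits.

XOR the bytes together:
  start with 0xBC
  0xBC ⊕ 0x78 = 0xC4
  0xC4 ⊕ 0x0A = 0xCE
  0xCE ⊕ 0xA2 = 0x6C
  0x6C ⊕ 0x7E = 0x12
  0x12 ⊕ 0x3E = 0x2C
  0x2C ⊕ 0xAD = 0x81

81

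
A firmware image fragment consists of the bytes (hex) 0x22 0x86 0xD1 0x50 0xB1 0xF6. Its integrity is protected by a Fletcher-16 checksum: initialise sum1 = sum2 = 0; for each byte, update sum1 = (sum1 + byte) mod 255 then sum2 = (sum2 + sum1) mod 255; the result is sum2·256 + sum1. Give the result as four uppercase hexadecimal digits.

0073

Running sums (mod 255):
  after byte 0 (0x22): sum1=34, sum2=34
  after byte 1 (0x86): sum1=168, sum2=202
  after byte 2 (0xD1): sum1=122, sum2=69
  after byte 3 (0x50): sum1=202, sum2=16
  after byte 4 (0xB1): sum1=124, sum2=140
  after byte 5 (0xF6): sum1=115, sum2=0
Checksum = sum2·256 + sum1 = 0·256 + 115 = 115 = 0x0073.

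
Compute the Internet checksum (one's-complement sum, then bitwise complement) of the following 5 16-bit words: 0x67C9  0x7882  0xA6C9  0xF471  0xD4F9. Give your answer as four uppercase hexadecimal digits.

One's-complement addition (fold any carry out of bit 15 back into bit 0):
  0x67C9 + 0x7882 = 0x0E04B
  0xE04B + 0xA6C9 = 0x18714 → wrap carry → 0x8715
  0x8715 + 0xF471 = 0x17B86 → wrap carry → 0x7B87
  0x7B87 + 0xD4F9 = 0x15080 → wrap carry → 0x5081
One's-complement sum = 0x5081.
Checksum = ~0x5081 & 0xFFFF = 0xAF7E.

AF7E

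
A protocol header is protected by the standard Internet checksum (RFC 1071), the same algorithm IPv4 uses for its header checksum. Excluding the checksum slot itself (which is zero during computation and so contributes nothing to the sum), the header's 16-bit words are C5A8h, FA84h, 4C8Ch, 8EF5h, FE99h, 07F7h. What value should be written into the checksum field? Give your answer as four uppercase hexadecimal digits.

One's-complement addition (fold any carry out of bit 15 back into bit 0):
  0xC5A8 + 0xFA84 = 0x1C02C → wrap carry → 0xC02D
  0xC02D + 0x4C8C = 0x10CB9 → wrap carry → 0x0CBA
  0x0CBA + 0x8EF5 = 0x09BAF
  0x9BAF + 0xFE99 = 0x19A48 → wrap carry → 0x9A49
  0x9A49 + 0x07F7 = 0x0A240
One's-complement sum = 0xA240.
Checksum = ~0xA240 & 0xFFFF = 0x5DBF.

5DBF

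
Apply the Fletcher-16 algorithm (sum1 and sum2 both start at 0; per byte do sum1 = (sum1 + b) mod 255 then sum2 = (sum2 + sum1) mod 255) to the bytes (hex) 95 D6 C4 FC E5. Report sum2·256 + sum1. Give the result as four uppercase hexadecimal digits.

Running sums (mod 255):
  after byte 0 (95): sum1=149, sum2=149
  after byte 1 (D6): sum1=108, sum2=2
  after byte 2 (C4): sum1=49, sum2=51
  after byte 3 (FC): sum1=46, sum2=97
  after byte 4 (E5): sum1=20, sum2=117
Checksum = sum2·256 + sum1 = 117·256 + 20 = 29972 = 0x7514.

7514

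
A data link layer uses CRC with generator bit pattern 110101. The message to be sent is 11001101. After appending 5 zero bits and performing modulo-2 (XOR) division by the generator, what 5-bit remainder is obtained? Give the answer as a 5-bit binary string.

11010

Append 5 zeros: 1100110100000. Divide by 110101 (XOR where the leading bit is 1):
  pos 0: 110011 XOR 110101 = 000110
  pos 3: 110010 XOR 110101 = 000111
  pos 6: 111000 XOR 110101 = 001101
Remainder (last 5 bits) = 11010. This is the CRC / FCS.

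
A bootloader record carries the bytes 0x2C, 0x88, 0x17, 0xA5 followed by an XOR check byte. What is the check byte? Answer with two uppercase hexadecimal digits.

16

XOR the bytes together:
  start with 0x2C
  0x2C ⊕ 0x88 = 0xA4
  0xA4 ⊕ 0x17 = 0xB3
  0xB3 ⊕ 0xA5 = 0x16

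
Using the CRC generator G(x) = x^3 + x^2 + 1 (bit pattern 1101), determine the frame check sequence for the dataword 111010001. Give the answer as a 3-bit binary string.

Append 3 zeros: 111010001000. Divide by 1101 (XOR where the leading bit is 1):
  pos 0: 1110 XOR 1101 = 0011
  pos 2: 1110 XOR 1101 = 0011
  pos 4: 1100 XOR 1101 = 0001
  pos 7: 1100 XOR 1101 = 0001
Remainder (last 3 bits) = 010. This is the CRC / FCS.

010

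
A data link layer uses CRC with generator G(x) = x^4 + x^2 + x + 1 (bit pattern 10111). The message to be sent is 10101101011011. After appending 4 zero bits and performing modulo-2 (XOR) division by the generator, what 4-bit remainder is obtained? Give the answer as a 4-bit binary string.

Append 4 zeros: 101011010110110000. Divide by 10111 (XOR where the leading bit is 1):
  pos 0: 10101 XOR 10111 = 00010
  pos 3: 10101 XOR 10111 = 00010
  pos 6: 10011 XOR 10111 = 00100
  pos 8: 10001 XOR 10111 = 00110
  pos 10: 11010 XOR 10111 = 01101
  pos 11: 11010 XOR 10111 = 01101
  pos 12: 11010 XOR 10111 = 01101
  pos 13: 11010 XOR 10111 = 01101
Remainder (last 4 bits) = 1101. This is the CRC / FCS.

1101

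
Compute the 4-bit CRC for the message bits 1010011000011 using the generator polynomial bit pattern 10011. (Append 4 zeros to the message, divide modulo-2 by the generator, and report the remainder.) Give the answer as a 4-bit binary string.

Append 4 zeros: 10100110000110000. Divide by 10011 (XOR where the leading bit is 1):
  pos 0: 10100 XOR 10011 = 00111
  pos 2: 11111 XOR 10011 = 01100
  pos 3: 11000 XOR 10011 = 01011
  pos 4: 10110 XOR 10011 = 00101
  pos 6: 10100 XOR 10011 = 00111
  pos 8: 11111 XOR 10011 = 01100
  pos 9: 11000 XOR 10011 = 01011
  pos 10: 10110 XOR 10011 = 00101
  pos 12: 10100 XOR 10011 = 00111
Remainder (last 4 bits) = 0111. This is the CRC / FCS.

0111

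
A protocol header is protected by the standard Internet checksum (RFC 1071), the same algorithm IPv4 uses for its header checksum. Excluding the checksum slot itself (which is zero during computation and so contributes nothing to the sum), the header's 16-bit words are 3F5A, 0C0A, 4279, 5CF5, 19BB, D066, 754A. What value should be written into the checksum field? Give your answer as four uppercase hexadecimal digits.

B5C0

One's-complement addition (fold any carry out of bit 15 back into bit 0):
  0x3F5A + 0x0C0A = 0x04B64
  0x4B64 + 0x4279 = 0x08DDD
  0x8DDD + 0x5CF5 = 0x0EAD2
  0xEAD2 + 0x19BB = 0x1048D → wrap carry → 0x048E
  0x048E + 0xD066 = 0x0D4F4
  0xD4F4 + 0x754A = 0x14A3E → wrap carry → 0x4A3F
One's-complement sum = 0x4A3F.
Checksum = ~0x4A3F & 0xFFFF = 0xB5C0.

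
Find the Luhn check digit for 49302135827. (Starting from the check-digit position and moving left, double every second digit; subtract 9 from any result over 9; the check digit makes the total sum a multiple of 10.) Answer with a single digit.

Partial digits right→left: 7 2 8 5 3 1 2 0 3 9 4
Double every second digit counting from the check-digit position (so the 1st, 3rd, 5th, ... of the partial from the right).
  doubled (with −9 where >9): 5 7 6 4 6 8 → sum 36
  kept as-is: 2 5 1 0 9 → sum 17
Total = 36 + 17 = 53.
Check digit = (10 − (53 mod 10)) mod 10 = 7.

7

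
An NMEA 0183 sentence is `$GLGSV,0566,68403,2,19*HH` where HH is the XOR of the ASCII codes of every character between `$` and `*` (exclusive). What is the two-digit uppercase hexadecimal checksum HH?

4F

XOR the ASCII codes of the payload characters:
  'G' = 0x47 → acc = 0x47
  'L' = 0x4C → acc = 0x0B
  'G' = 0x47 → acc = 0x4C
  'S' = 0x53 → acc = 0x1F
  'V' = 0x56 → acc = 0x49
  ',' = 0x2C → acc = 0x65
  '0' = 0x30 → acc = 0x55
  '5' = 0x35 → acc = 0x60
  '6' = 0x36 → acc = 0x56
  '6' = 0x36 → acc = 0x60
  ',' = 0x2C → acc = 0x4C
  '6' = 0x36 → acc = 0x7A
  '8' = 0x38 → acc = 0x42
  '4' = 0x34 → acc = 0x76
  '0' = 0x30 → acc = 0x46
  '3' = 0x33 → acc = 0x75
  ',' = 0x2C → acc = 0x59
  '2' = 0x32 → acc = 0x6B
  ',' = 0x2C → acc = 0x47
  '1' = 0x31 → acc = 0x76
  '9' = 0x39 → acc = 0x4F
Checksum = 0x4F.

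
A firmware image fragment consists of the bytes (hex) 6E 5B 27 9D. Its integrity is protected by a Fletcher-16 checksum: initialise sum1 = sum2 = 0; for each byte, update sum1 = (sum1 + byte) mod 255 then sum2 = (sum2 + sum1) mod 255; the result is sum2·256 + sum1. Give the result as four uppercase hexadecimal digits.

B78E

Running sums (mod 255):
  after byte 0 (6E): sum1=110, sum2=110
  after byte 1 (5B): sum1=201, sum2=56
  after byte 2 (27): sum1=240, sum2=41
  after byte 3 (9D): sum1=142, sum2=183
Checksum = sum2·256 + sum1 = 183·256 + 142 = 46990 = 0xB78E.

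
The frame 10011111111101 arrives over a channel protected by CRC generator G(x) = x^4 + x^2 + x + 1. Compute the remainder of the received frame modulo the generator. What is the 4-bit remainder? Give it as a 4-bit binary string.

Modulo-2 division of 10011111111101 by 10111:
  pos 0: 10011 XOR 10111 = 00100
  pos 2: 10011 XOR 10111 = 00100
  pos 4: 10011 XOR 10111 = 00100
  pos 6: 10011 XOR 10111 = 00100
  pos 8: 10010 XOR 10111 = 00101
Remainder = 1011 (nonzero — an error is detected).

1011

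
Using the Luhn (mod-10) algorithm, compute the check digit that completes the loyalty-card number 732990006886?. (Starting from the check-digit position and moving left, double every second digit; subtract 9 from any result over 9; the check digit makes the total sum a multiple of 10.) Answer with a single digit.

Partial digits right→left: 6 8 8 6 0 0 0 9 9 2 3 7
Double every second digit counting from the check-digit position (so the 1st, 3rd, 5th, ... of the partial from the right).
  doubled (with −9 where >9): 3 7 0 0 9 6 → sum 25
  kept as-is: 8 6 0 9 2 7 → sum 32
Total = 25 + 32 = 57.
Check digit = (10 − (57 mod 10)) mod 10 = 3.

3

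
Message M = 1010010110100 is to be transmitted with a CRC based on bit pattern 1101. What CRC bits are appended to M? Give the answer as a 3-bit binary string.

001

Append 3 zeros: 1010010110100000. Divide by 1101 (XOR where the leading bit is 1):
  pos 0: 1010 XOR 1101 = 0111
  pos 1: 1110 XOR 1101 = 0011
  pos 3: 1110 XOR 1101 = 0011
  pos 5: 1111 XOR 1101 = 0010
  pos 7: 1001 XOR 1101 = 0100
  pos 8: 1000 XOR 1101 = 0101
  pos 9: 1010 XOR 1101 = 0111
  pos 10: 1110 XOR 1101 = 0011
  pos 12: 1100 XOR 1101 = 0001
Remainder (last 3 bits) = 001. This is the CRC / FCS.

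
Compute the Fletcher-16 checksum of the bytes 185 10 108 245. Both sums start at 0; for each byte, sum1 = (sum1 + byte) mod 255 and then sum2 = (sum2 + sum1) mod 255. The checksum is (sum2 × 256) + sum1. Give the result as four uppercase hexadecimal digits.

Running sums (mod 255):
  after byte 0 (185): sum1=185, sum2=185
  after byte 1 (10): sum1=195, sum2=125
  after byte 2 (108): sum1=48, sum2=173
  after byte 3 (245): sum1=38, sum2=211
Checksum = sum2·256 + sum1 = 211·256 + 38 = 54054 = 0xD326.

D326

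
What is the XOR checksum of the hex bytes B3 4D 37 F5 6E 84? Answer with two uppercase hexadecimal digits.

XOR the bytes together:
  start with 0xB3
  0xB3 ⊕ 0x4D = 0xFE
  0xFE ⊕ 0x37 = 0xC9
  0xC9 ⊕ 0xF5 = 0x3C
  0x3C ⊕ 0x6E = 0x52
  0x52 ⊕ 0x84 = 0xD6

D6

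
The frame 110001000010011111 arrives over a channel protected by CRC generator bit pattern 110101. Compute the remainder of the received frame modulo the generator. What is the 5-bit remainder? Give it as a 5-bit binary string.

01110

Modulo-2 division of 110001000010011111 by 110101:
  pos 0: 110001 XOR 110101 = 000100
  pos 3: 100000 XOR 110101 = 010101
  pos 4: 101010 XOR 110101 = 011111
  pos 5: 111111 XOR 110101 = 001010
  pos 7: 101000 XOR 110101 = 011101
  pos 8: 111011 XOR 110101 = 001110
  pos 10: 111011 XOR 110101 = 001110
  pos 12: 111011 XOR 110101 = 001110
Remainder = 01110 (nonzero — an error is detected).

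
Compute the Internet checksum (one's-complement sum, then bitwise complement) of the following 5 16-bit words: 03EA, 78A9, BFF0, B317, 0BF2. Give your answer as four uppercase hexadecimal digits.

One's-complement addition (fold any carry out of bit 15 back into bit 0):
  0x03EA + 0x78A9 = 0x07C93
  0x7C93 + 0xBFF0 = 0x13C83 → wrap carry → 0x3C84
  0x3C84 + 0xB317 = 0x0EF9B
  0xEF9B + 0x0BF2 = 0x0FB8D
One's-complement sum = 0xFB8D.
Checksum = ~0xFB8D & 0xFFFF = 0x0472.

0472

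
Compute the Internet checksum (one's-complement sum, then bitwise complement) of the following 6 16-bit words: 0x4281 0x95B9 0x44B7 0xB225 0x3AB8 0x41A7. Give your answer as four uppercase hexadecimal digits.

B488

One's-complement addition (fold any carry out of bit 15 back into bit 0):
  0x4281 + 0x95B9 = 0x0D83A
  0xD83A + 0x44B7 = 0x11CF1 → wrap carry → 0x1CF2
  0x1CF2 + 0xB225 = 0x0CF17
  0xCF17 + 0x3AB8 = 0x109CF → wrap carry → 0x09D0
  0x09D0 + 0x41A7 = 0x04B77
One's-complement sum = 0x4B77.
Checksum = ~0x4B77 & 0xFFFF = 0xB488.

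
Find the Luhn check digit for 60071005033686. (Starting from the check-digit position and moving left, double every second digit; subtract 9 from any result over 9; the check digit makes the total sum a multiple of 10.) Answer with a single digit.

Partial digits right→left: 6 8 6 3 3 0 5 0 0 1 7 0 0 6
Double every second digit counting from the check-digit position (so the 1st, 3rd, 5th, ... of the partial from the right).
  doubled (with −9 where >9): 3 3 6 1 0 5 0 → sum 18
  kept as-is: 8 3 0 0 1 0 6 → sum 18
Total = 18 + 18 = 36.
Check digit = (10 − (36 mod 10)) mod 10 = 4.

4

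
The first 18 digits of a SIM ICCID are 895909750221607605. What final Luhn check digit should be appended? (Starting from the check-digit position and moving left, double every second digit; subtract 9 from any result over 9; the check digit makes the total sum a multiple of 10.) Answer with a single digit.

7

Partial digits right→left: 5 0 6 7 0 6 1 2 2 0 5 7 9 0 9 5 9 8
Double every second digit counting from the check-digit position (so the 1st, 3rd, 5th, ... of the partial from the right).
  doubled (with −9 where >9): 1 3 0 2 4 1 9 9 9 → sum 38
  kept as-is: 0 7 6 2 0 7 0 5 8 → sum 35
Total = 38 + 35 = 73.
Check digit = (10 − (73 mod 10)) mod 10 = 7.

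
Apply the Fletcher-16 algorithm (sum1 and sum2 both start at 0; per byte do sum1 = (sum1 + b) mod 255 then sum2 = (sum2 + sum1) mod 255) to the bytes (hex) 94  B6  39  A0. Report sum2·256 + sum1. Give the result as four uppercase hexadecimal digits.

Running sums (mod 255):
  after byte 0 (94): sum1=148, sum2=148
  after byte 1 (B6): sum1=75, sum2=223
  after byte 2 (39): sum1=132, sum2=100
  after byte 3 (A0): sum1=37, sum2=137
Checksum = sum2·256 + sum1 = 137·256 + 37 = 35109 = 0x8925.

8925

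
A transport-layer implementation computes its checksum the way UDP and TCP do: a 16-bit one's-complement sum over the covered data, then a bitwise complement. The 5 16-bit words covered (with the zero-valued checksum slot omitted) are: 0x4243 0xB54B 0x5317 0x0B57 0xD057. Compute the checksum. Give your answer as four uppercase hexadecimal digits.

D9AA

One's-complement addition (fold any carry out of bit 15 back into bit 0):
  0x4243 + 0xB54B = 0x0F78E
  0xF78E + 0x5317 = 0x14AA5 → wrap carry → 0x4AA6
  0x4AA6 + 0x0B57 = 0x055FD
  0x55FD + 0xD057 = 0x12654 → wrap carry → 0x2655
One's-complement sum = 0x2655.
Checksum = ~0x2655 & 0xFFFF = 0xD9AA.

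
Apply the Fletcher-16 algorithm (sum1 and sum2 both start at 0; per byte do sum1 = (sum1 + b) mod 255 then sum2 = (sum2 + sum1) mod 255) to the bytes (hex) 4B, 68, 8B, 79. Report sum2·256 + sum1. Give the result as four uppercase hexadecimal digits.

F6B8

Running sums (mod 255):
  after byte 0 (4B): sum1=75, sum2=75
  after byte 1 (68): sum1=179, sum2=254
  after byte 2 (8B): sum1=63, sum2=62
  after byte 3 (79): sum1=184, sum2=246
Checksum = sum2·256 + sum1 = 246·256 + 184 = 63160 = 0xF6B8.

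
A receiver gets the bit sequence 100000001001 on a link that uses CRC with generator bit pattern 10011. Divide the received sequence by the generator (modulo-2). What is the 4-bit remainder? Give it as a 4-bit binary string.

0111

Modulo-2 division of 100000001001 by 10011:
  pos 0: 10000 XOR 10011 = 00011
  pos 3: 11000 XOR 10011 = 01011
  pos 4: 10111 XOR 10011 = 00100
  pos 6: 10000 XOR 10011 = 00011
Remainder = 0111 (nonzero — an error is detected).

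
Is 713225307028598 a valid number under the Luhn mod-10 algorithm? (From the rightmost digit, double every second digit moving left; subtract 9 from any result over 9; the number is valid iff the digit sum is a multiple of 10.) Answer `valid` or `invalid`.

valid

From the right, keep odd positions and double even positions (subtract 9 from any doubled value over 9):
  doubled (positions 2,4,...): 9 7 0 0 1 4 2 → sum 23
  kept (positions 1,3,...): 8 5 2 7 3 2 3 7 → sum 37
Total = 60.
60 mod 10 = 0, so the number is valid.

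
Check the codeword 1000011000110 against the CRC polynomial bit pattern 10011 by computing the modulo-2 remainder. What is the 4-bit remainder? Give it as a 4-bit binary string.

Modulo-2 division of 1000011000110 by 10011:
  pos 0: 10000 XOR 10011 = 00011
  pos 3: 11110 XOR 10011 = 01101
  pos 4: 11010 XOR 10011 = 01001
  pos 5: 10010 XOR 10011 = 00001
Remainder = 1110 (nonzero — an error is detected).

1110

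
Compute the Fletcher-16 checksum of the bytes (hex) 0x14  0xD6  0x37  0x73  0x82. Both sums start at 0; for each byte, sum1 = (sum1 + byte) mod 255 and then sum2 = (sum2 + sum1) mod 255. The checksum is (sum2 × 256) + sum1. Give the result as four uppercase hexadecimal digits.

CE18

Running sums (mod 255):
  after byte 0 (0x14): sum1=20, sum2=20
  after byte 1 (0xD6): sum1=234, sum2=254
  after byte 2 (0x37): sum1=34, sum2=33
  after byte 3 (0x73): sum1=149, sum2=182
  after byte 4 (0x82): sum1=24, sum2=206
Checksum = sum2·256 + sum1 = 206·256 + 24 = 52760 = 0xCE18.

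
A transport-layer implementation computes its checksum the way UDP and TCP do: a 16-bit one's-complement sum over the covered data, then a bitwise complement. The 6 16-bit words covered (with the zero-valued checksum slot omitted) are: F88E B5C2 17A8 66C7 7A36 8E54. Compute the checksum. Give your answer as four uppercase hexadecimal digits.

CAB3

One's-complement addition (fold any carry out of bit 15 back into bit 0):
  0xF88E + 0xB5C2 = 0x1AE50 → wrap carry → 0xAE51
  0xAE51 + 0x17A8 = 0x0C5F9
  0xC5F9 + 0x66C7 = 0x12CC0 → wrap carry → 0x2CC1
  0x2CC1 + 0x7A36 = 0x0A6F7
  0xA6F7 + 0x8E54 = 0x1354B → wrap carry → 0x354C
One's-complement sum = 0x354C.
Checksum = ~0x354C & 0xFFFF = 0xCAB3.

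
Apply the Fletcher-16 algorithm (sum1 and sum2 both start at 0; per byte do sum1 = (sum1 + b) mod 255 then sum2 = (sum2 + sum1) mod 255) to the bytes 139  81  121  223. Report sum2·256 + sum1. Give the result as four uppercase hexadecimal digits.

Running sums (mod 255):
  after byte 0 (139): sum1=139, sum2=139
  after byte 1 (81): sum1=220, sum2=104
  after byte 2 (121): sum1=86, sum2=190
  after byte 3 (223): sum1=54, sum2=244
Checksum = sum2·256 + sum1 = 244·256 + 54 = 62518 = 0xF436.

F436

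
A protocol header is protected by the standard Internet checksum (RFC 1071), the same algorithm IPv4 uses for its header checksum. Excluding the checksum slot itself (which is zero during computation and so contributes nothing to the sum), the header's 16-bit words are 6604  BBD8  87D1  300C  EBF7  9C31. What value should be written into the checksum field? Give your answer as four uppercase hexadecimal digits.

9E1B

One's-complement addition (fold any carry out of bit 15 back into bit 0):
  0x6604 + 0xBBD8 = 0x121DC → wrap carry → 0x21DD
  0x21DD + 0x87D1 = 0x0A9AE
  0xA9AE + 0x300C = 0x0D9BA
  0xD9BA + 0xEBF7 = 0x1C5B1 → wrap carry → 0xC5B2
  0xC5B2 + 0x9C31 = 0x161E3 → wrap carry → 0x61E4
One's-complement sum = 0x61E4.
Checksum = ~0x61E4 & 0xFFFF = 0x9E1B.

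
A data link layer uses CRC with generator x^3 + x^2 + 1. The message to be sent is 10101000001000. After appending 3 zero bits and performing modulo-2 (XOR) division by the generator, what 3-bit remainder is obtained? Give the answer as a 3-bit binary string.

Append 3 zeros: 10101000001000000. Divide by 1101 (XOR where the leading bit is 1):
  pos 0: 1010 XOR 1101 = 0111
  pos 1: 1111 XOR 1101 = 0010
  pos 3: 1000 XOR 1101 = 0101
  pos 4: 1010 XOR 1101 = 0111
  pos 5: 1110 XOR 1101 = 0011
  pos 7: 1101 XOR 1101 = 0000
Remainder (last 3 bits) = 000. This is the CRC / FCS.

000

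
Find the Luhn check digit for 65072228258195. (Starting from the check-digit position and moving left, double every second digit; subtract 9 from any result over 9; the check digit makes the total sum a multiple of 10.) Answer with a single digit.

0

Partial digits right→left: 5 9 1 8 5 2 8 2 2 2 7 0 5 6
Double every second digit counting from the check-digit position (so the 1st, 3rd, 5th, ... of the partial from the right).
  doubled (with −9 where >9): 1 2 1 7 4 5 1 → sum 21
  kept as-is: 9 8 2 2 2 0 6 → sum 29
Total = 21 + 29 = 50.
Check digit = (10 − (50 mod 10)) mod 10 = 0.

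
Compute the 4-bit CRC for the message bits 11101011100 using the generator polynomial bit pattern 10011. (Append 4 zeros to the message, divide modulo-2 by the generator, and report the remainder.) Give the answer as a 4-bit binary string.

Append 4 zeros: 111010111000000. Divide by 10011 (XOR where the leading bit is 1):
  pos 0: 11101 XOR 10011 = 01110
  pos 1: 11100 XOR 10011 = 01111
  pos 2: 11111 XOR 10011 = 01100
  pos 3: 11001 XOR 10011 = 01010
  pos 4: 10101 XOR 10011 = 00110
  pos 6: 11000 XOR 10011 = 01011
  pos 7: 10110 XOR 10011 = 00101
  pos 9: 10100 XOR 10011 = 00111
Remainder (last 4 bits) = 1110. This is the CRC / FCS.

1110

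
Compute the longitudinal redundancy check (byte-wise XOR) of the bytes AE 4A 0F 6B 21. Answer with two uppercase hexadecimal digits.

XOR the bytes together:
  start with 0xAE
  0xAE ⊕ 0x4A = 0xE4
  0xE4 ⊕ 0x0F = 0xEB
  0xEB ⊕ 0x6B = 0x80
  0x80 ⊕ 0x21 = 0xA1

A1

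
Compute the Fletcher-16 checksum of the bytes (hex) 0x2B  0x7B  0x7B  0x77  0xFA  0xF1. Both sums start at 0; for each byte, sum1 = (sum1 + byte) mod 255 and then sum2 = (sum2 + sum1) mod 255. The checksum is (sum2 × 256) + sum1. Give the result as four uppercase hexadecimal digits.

Running sums (mod 255):
  after byte 0 (0x2B): sum1=43, sum2=43
  after byte 1 (0x7B): sum1=166, sum2=209
  after byte 2 (0x7B): sum1=34, sum2=243
  after byte 3 (0x77): sum1=153, sum2=141
  after byte 4 (0xFA): sum1=148, sum2=34
  after byte 5 (0xF1): sum1=134, sum2=168
Checksum = sum2·256 + sum1 = 168·256 + 134 = 43142 = 0xA886.

A886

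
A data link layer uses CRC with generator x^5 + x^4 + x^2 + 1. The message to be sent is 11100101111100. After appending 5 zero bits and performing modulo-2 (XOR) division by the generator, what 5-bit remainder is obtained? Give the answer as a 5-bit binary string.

Append 5 zeros: 1110010111110000000. Divide by 110101 (XOR where the leading bit is 1):
  pos 0: 111001 XOR 110101 = 001100
  pos 2: 110001 XOR 110101 = 000100
  pos 5: 100111 XOR 110101 = 010010
  pos 6: 100101 XOR 110101 = 010000
  pos 7: 100000 XOR 110101 = 010101
  pos 8: 101010 XOR 110101 = 011111
  pos 9: 111110 XOR 110101 = 001011
  pos 11: 101100 XOR 110101 = 011001
  pos 12: 110010 XOR 110101 = 000111
Remainder (last 5 bits) = 01110. This is the CRC / FCS.

01110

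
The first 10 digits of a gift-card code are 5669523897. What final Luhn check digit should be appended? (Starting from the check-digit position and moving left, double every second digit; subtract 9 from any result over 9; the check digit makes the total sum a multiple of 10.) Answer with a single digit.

Partial digits right→left: 7 9 8 3 2 5 9 6 6 5
Double every second digit counting from the check-digit position (so the 1st, 3rd, 5th, ... of the partial from the right).
  doubled (with −9 where >9): 5 7 4 9 3 → sum 28
  kept as-is: 9 3 5 6 5 → sum 28
Total = 28 + 28 = 56.
Check digit = (10 − (56 mod 10)) mod 10 = 4.

4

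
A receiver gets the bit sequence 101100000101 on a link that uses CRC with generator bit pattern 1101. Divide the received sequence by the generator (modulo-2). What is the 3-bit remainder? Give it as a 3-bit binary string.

Modulo-2 division of 101100000101 by 1101:
  pos 0: 1011 XOR 1101 = 0110
  pos 1: 1100 XOR 1101 = 0001
  pos 4: 1000 XOR 1101 = 0101
  pos 5: 1010 XOR 1101 = 0111
  pos 6: 1111 XOR 1101 = 0010
  pos 8: 1001 XOR 1101 = 0100
Remainder = 100 (nonzero — an error is detected).

100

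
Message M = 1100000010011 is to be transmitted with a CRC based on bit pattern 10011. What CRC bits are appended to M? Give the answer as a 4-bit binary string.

0011

Append 4 zeros: 11000000100110000. Divide by 10011 (XOR where the leading bit is 1):
  pos 0: 11000 XOR 10011 = 01011
  pos 1: 10110 XOR 10011 = 00101
  pos 3: 10100 XOR 10011 = 00111
  pos 5: 11110 XOR 10011 = 01101
  pos 6: 11010 XOR 10011 = 01001
  pos 7: 10011 XOR 10011 = 00000
  pos 12: 10000 XOR 10011 = 00011
Remainder (last 4 bits) = 0011. This is the CRC / FCS.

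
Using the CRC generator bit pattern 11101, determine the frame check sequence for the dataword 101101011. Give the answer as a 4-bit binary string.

0000

Append 4 zeros: 1011010110000. Divide by 11101 (XOR where the leading bit is 1):
  pos 0: 10110 XOR 11101 = 01011
  pos 1: 10111 XOR 11101 = 01010
  pos 2: 10100 XOR 11101 = 01001
  pos 3: 10011 XOR 11101 = 01110
  pos 4: 11101 XOR 11101 = 00000
Remainder (last 4 bits) = 0000. This is the CRC / FCS.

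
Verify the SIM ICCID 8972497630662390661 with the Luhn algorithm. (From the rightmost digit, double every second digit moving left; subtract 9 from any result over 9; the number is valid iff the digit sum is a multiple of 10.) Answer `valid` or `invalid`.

valid

From the right, keep odd positions and double even positions (subtract 9 from any doubled value over 9):
  doubled (positions 2,4,...): 3 0 6 3 0 3 9 4 9 → sum 37
  kept (positions 1,3,...): 1 6 9 2 6 3 7 4 7 8 → sum 53
Total = 90.
90 mod 10 = 0, so the number is valid.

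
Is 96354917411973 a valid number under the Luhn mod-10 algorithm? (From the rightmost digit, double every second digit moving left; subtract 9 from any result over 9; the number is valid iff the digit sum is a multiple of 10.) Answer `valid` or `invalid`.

From the right, keep odd positions and double even positions (subtract 9 from any doubled value over 9):
  doubled (positions 2,4,...): 5 2 8 2 8 6 9 → sum 40
  kept (positions 1,3,...): 3 9 1 7 9 5 6 → sum 40
Total = 80.
80 mod 10 = 0, so the number is valid.

valid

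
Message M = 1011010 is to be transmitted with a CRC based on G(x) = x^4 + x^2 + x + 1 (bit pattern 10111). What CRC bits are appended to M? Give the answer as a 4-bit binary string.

0101

Append 4 zeros: 10110100000. Divide by 10111 (XOR where the leading bit is 1):
  pos 0: 10110 XOR 10111 = 00001
  pos 4: 11000 XOR 10111 = 01111
  pos 5: 11110 XOR 10111 = 01001
  pos 6: 10010 XOR 10111 = 00101
Remainder (last 4 bits) = 0101. This is the CRC / FCS.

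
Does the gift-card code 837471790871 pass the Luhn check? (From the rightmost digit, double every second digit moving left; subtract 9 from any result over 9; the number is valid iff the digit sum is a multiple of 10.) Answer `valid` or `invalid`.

From the right, keep odd positions and double even positions (subtract 9 from any doubled value over 9):
  doubled (positions 2,4,...): 5 0 5 5 5 7 → sum 27
  kept (positions 1,3,...): 1 8 9 1 4 3 → sum 26
Total = 53.
53 mod 10 = 3, so the number is invalid.

invalid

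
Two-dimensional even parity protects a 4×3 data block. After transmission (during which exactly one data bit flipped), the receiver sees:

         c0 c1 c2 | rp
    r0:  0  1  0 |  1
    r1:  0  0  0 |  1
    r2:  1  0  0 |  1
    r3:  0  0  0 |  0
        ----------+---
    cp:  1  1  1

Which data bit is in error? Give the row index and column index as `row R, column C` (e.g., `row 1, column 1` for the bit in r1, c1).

Recompute each row's even parity and compare to rp:
  r0: data parity 1, sent rp 1 → ok
  r1: data parity 0, sent rp 1 → mismatch
  r2: data parity 1, sent rp 1 → ok
  r3: data parity 0, sent rp 0 → ok
Recompute each column's even parity and compare to cp:
  c0: data parity 1, sent cp 1 → ok
  c1: data parity 1, sent cp 1 → ok
  c2: data parity 0, sent cp 1 → mismatch
Exactly one row (r1) and one column (c2) fail → the flipped bit is at their intersection.

row 1, column 2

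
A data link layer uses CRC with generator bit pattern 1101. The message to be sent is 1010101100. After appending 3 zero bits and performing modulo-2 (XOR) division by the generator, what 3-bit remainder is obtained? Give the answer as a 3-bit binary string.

001

Append 3 zeros: 1010101100000. Divide by 1101 (XOR where the leading bit is 1):
  pos 0: 1010 XOR 1101 = 0111
  pos 1: 1111 XOR 1101 = 0010
  pos 3: 1001 XOR 1101 = 0100
  pos 4: 1001 XOR 1101 = 0100
  pos 5: 1000 XOR 1101 = 0101
  pos 6: 1010 XOR 1101 = 0111
  pos 7: 1110 XOR 1101 = 0011
  pos 9: 1100 XOR 1101 = 0001
Remainder (last 3 bits) = 001. This is the CRC / FCS.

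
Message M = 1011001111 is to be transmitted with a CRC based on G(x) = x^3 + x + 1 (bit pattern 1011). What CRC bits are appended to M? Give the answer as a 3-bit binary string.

Append 3 zeros: 1011001111000. Divide by 1011 (XOR where the leading bit is 1):
  pos 0: 1011 XOR 1011 = 0000
  pos 6: 1111 XOR 1011 = 0100
  pos 7: 1000 XOR 1011 = 0011
  pos 9: 1100 XOR 1011 = 0111
Remainder (last 3 bits) = 111. This is the CRC / FCS.

111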